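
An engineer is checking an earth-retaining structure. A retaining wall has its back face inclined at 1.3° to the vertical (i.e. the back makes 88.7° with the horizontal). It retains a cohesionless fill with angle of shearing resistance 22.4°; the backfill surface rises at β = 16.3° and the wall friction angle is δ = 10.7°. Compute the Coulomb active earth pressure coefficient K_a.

K_a = sin²(α+φ) / [sin²α · sin(α−δ) · (1 + √{sin(φ+δ)sin(φ−β) / (sin(α−δ)sin(α+β))})²].
With α = 88.7°, φ = 22.4°, δ = 10.7°, β = 16.3°: K_a = 0.5718.

0.572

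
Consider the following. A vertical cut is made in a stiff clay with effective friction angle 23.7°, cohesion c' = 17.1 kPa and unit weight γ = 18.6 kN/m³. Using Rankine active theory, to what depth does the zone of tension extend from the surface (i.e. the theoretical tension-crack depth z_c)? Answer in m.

2.82 m

K_a = tan²(45° − 23.7°/2) = 0.4266; √K_a = 0.6531.
The active pressure is zero where K_a γ z = 2c√K_a, so z_c = 2c/(γ√K_a) = 2×17.1/(18.6×0.6531) = 2.815 m.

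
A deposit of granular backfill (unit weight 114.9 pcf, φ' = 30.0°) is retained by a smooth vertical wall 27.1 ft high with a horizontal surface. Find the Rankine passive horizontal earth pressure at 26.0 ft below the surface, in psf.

8960 psf

K_p = (1 + sin φ)/(1 − sin φ) = 3.000.
σ_h = K_p γ z = 3.000 × 114.9 × 26.0 = 8962 psf.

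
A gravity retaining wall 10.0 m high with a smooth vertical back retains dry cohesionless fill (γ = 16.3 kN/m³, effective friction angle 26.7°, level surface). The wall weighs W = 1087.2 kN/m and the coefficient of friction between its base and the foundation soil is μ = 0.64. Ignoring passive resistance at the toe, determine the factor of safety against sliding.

K_a = tan²(45° − 26.7°/2) = 0.3800.
P_a = ½K_aγH² = 0.5×0.3800×16.3×10.0² = 309.7 kN/m, acting at H/3 = 3.333 m above the base.
FS_sliding = μW / P_a = 0.64×1087.2 / 309.7 = 2.247.

2.25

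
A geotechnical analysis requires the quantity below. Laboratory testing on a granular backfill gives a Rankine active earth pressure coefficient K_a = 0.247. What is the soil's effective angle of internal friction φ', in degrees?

K_a = tan²(45° − φ/2) ⇒ 45° − φ/2 = arctan(√0.247) = 26.43°.
φ = 2(45° − 26.43°) = 37.15°.

37.1°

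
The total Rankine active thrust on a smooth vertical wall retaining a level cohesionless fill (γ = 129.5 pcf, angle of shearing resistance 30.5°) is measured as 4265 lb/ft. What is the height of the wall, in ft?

K_a = 0.3267. P_a = ½ K_a γ H² ⇒ H = √(2P_a/(K_a γ)).
H = √(2×4265/(0.3267×129.5)) = 14.20 ft.

14.2 ft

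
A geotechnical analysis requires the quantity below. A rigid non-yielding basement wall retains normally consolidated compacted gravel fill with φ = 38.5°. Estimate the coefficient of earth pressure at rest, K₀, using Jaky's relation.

0.377

K₀ = 1 − sin φ' = 1 − sin 38.5° = 0.3775.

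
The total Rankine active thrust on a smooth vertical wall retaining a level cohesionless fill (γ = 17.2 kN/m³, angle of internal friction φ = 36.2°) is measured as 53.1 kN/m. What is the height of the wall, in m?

K_a = 0.2574. P_a = ½ K_a γ H² ⇒ H = √(2P_a/(K_a γ)).
H = √(2×53.1/(0.2574×17.2)) = 4.898 m.

4.90 m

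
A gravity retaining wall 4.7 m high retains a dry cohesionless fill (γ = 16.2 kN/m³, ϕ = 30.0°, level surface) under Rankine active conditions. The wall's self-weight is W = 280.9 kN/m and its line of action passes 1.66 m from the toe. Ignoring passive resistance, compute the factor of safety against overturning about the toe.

4.99

K_a = tan²(45° − 30.0°/2) = 0.3333.
P_a = ½K_aγH² = 0.5×0.3333×16.2×4.7² = 59.64 kN/m, acting at H/3 = 1.567 m above the base.
Overturning moment M_o = P_a × H/3 = 59.64 × 1.567 = 93.44.
Resisting moment M_r = W × 1.66 = 280.9 × 1.66 = 466.3.
FS_overturning = M_r/M_o = 466.3/93.44 = 4.990.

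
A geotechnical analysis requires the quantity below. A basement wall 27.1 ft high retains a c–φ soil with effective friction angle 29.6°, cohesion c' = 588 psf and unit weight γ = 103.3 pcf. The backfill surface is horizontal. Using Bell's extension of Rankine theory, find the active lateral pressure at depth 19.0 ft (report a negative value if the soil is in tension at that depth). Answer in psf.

-19.6 psf

K_a = (1 − sin φ)/(1 + sin φ) = 0.3387.
σ_a = K_a γ z − 2c√K_a = 0.3387×103.3×19.0 − 2×588×0.5820 = -19.60 psf.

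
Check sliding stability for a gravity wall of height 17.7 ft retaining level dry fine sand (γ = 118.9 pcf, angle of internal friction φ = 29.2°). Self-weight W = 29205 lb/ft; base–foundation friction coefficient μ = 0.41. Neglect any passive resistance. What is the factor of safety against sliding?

K_a = tan²(45° − 29.2°/2) = 0.3442.
P_a = ½K_aγH² = 0.5×0.3442×118.9×17.7² = 6411 lb/ft, acting at H/3 = 5.900 ft above the base.
FS_sliding = μW / P_a = 0.41×29205 / 6411 = 1.868.

1.87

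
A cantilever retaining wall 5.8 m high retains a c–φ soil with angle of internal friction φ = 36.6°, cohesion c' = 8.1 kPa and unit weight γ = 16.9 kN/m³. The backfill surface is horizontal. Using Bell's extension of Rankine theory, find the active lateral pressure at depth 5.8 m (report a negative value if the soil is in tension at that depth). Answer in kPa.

K_a = (1 − sin φ)/(1 + sin φ) = 0.2530.
σ_a = K_a γ z − 2c√K_a = 0.2530×16.9×5.8 − 2×8.1×0.5029 = 16.65 kPa.

16.6 kPa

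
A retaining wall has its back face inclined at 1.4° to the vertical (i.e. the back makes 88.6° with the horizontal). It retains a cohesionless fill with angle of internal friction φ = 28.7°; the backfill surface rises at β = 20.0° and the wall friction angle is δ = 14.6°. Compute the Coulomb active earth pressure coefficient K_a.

K_a = sin²(α+φ) / [sin²α · sin(α−δ) · (1 + √{sin(φ+δ)sin(φ−β) / (sin(α−δ)sin(α+β))})²].
With α = 88.6°, φ = 28.7°, δ = 14.6°, β = 20.0°: K_a = 0.4595.

0.460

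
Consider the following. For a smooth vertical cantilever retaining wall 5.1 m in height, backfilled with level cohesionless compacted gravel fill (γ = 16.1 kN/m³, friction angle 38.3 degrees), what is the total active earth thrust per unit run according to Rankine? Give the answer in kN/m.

49.1 kN/m

K_a = tan²(45° − φ/2) = 0.2347.
P_a = ½ K_a γ H² = 0.5 × 0.2347 × 16.1 × 5.1² = 49.15 kN/m.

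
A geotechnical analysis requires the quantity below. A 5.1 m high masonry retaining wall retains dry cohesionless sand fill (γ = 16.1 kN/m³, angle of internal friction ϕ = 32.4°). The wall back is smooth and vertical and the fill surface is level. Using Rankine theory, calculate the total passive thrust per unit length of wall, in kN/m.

K_p = tan²(45° + φ/2) = 3.309.
P_p = ½ K_p γ H² = 0.5 × 3.309 × 16.1 × 5.1² = 692.8 kN/m.

693 kN/m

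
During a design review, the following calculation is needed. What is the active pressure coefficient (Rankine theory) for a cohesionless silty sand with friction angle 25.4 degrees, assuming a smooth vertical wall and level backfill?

K_a = (1 − sin φ)/(1 + sin φ) = (1 − sin 25.4°)/(1 + sin 25.4°) = 0.3996.

0.400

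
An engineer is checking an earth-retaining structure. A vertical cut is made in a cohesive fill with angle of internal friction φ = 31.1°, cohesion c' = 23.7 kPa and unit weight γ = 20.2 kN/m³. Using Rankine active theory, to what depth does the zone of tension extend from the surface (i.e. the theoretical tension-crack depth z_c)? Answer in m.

K_a = tan²(45° − 31.1°/2) = 0.3188; √K_a = 0.5646.
The active pressure is zero where K_a γ z = 2c√K_a, so z_c = 2c/(γ√K_a) = 2×23.7/(20.2×0.5646) = 4.156 m.

4.16 m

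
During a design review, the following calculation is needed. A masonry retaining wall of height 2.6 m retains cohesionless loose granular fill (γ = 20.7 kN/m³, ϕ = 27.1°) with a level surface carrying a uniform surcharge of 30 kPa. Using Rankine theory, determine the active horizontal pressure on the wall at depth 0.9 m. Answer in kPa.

18.2 kPa

K_a = (1 − sin φ)/(1 + sin φ) = 0.3741.
σ_v = γz + q = 20.7 × 0.9 + 30 = 48.63 kPa.
σ_h = K_a σ_v = 0.3741 × 48.63 = 18.19 kPa.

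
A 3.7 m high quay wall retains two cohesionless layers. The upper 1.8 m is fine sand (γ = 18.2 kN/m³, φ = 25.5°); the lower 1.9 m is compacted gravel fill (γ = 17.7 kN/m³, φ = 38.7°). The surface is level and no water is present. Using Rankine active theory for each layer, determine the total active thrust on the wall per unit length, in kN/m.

K_a1 = tan²(45°−25.5°/2) = 0.3981; K_a2 = tan²(45°−38.7°/2) = 0.2306.
Layer 1: σ at base = K_a1 γ₁ h₁ = 13.04 kPa; P₁ = ½×13.04×1.8 = 11.74.
Layer 2: σ_v at top = γ₁h₁ = 32.76; σ_h top = K_a2×32.76 = 7.554; σ_h base = K_a2×(32.76+17.7×1.9) = 15.31.
P₂ = ½(7.554+15.31)×1.9 = 21.72. Total P_a = 11.74+21.72 = 33.46 kN/m.

33.5 kN/m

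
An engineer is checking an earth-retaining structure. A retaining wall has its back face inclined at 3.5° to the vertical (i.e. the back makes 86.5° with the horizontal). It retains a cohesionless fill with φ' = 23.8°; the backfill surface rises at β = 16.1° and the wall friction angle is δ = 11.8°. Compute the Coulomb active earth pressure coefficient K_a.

0.552

K_a = sin²(α+φ) / [sin²α · sin(α−δ) · (1 + √{sin(φ+δ)sin(φ−β) / (sin(α−δ)sin(α+β))})²].
With α = 86.5°, φ = 23.8°, δ = 11.8°, β = 16.1°: K_a = 0.5519.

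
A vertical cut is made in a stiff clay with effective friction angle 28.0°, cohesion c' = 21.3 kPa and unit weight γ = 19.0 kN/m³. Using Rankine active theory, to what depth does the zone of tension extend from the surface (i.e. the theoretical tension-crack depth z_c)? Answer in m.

K_a = tan²(45° − 28.0°/2) = 0.3610; √K_a = 0.6009.
The active pressure is zero where K_a γ z = 2c√K_a, so z_c = 2c/(γ√K_a) = 2×21.3/(19.0×0.6009) = 3.731 m.

3.73 m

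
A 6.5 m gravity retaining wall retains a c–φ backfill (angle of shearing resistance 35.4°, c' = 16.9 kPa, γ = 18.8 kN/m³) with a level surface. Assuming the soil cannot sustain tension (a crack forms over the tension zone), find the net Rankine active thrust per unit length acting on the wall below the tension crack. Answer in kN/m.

22.8 kN/m

K_a = 0.2664; √K_a = 0.5161.
Tension-crack depth z_c = 2c/(γ√K_a) = 2×16.9/(18.8×0.5161) = 3.483 m.
σ_a at base = K_a γ H − 2c√K_a = 0.2664×18.8×6.5 − 2×16.9×0.5161 = 15.11 kPa.
P_a = ½ × 15.11 × (H − z_c) = 0.5×15.11×3.017 = 22.79 kN/m.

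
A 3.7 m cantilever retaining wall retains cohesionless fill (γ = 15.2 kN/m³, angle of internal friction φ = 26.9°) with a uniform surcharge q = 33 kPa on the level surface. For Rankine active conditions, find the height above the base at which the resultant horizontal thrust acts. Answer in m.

1.57 m

K_a = 0.3770.
Triangular part P₁ = ½K_aγH² = 39.22 at H/3 = 1.233 m; rectangular part P₂ = K_a q H = 46.03 at H/2 = 1.850 m.
ȳ = (P₁·1.233 + P₂·1.850)/(P₁+P₂) = 1.566 m.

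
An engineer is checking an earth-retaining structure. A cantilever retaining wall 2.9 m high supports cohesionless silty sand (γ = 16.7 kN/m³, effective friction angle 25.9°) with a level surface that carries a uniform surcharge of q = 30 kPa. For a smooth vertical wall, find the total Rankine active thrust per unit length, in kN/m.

61.6 kN/m

K_a = tan²(45° − φ/2) = 0.3920.
Soil triangle: ½ K_a γ H² = 0.5×0.3920×16.7×2.9² = 27.53 kN/m.
Surcharge rectangle: K_a q H = 0.3920×30×2.9 = 34.10 kN/m.
Total = 27.53 + 34.10 = 61.63 kN/m.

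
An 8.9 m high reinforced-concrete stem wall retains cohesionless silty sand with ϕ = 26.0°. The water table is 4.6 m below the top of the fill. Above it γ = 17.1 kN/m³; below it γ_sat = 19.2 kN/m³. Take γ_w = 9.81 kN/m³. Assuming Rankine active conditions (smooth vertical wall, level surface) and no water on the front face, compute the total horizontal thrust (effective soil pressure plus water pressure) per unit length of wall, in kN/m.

327 kN/m

K_a = tan²(45° − φ/2) = 0.3905.
γ' = 19.2 − 9.81 = 9.390 kN/m³. Depth below WT = 4.3 m.
σ'_h at WT = K_a γ d_w = 30.71 kPa; at base = 30.71 + K_a γ' × 4.3 = 46.48 kPa.
P₁ (0–4.6 m) = ½×30.71×4.6 = 70.64. P₂ (4.6–8.9 m) = ½(30.71+46.48)×4.3 = 166.0.
P_w = ½ γ_w h₂² = 0.5×9.81×4.3² = 90.69. Total = 70.64+166.0+90.69 = 327.3 kN/m.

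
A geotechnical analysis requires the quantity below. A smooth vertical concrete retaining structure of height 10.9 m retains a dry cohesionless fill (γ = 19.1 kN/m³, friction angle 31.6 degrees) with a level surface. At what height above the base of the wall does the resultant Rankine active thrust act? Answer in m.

K_a = 0.3123.
The pressure distribution is triangular, so the resultant acts at H/3 above the base = 10.9/3 = 3.633 m.

3.63 m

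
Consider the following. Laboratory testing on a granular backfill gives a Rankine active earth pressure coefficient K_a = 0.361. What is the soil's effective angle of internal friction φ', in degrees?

28.0°

K_a = tan²(45° − φ/2) ⇒ 45° − φ/2 = arctan(√0.361) = 31.00°.
φ = 2(45° − 31.00°) = 28.00°.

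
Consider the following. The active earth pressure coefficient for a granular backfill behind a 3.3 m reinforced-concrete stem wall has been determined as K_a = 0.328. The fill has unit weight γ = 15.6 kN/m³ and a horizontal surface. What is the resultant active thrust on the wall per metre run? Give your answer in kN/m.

P = ½ K_a γ H² = 0.5 × 0.328 × 15.6 × 3.3² = 27.86 kN/m.

27.9 kN/m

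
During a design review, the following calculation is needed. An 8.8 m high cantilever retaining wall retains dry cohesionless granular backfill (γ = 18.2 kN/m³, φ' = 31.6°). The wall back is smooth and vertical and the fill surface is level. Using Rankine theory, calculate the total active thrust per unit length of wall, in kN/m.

220 kN/m

K_a = tan²(45° − φ/2) = 0.3123.
P_a = ½ K_a γ H² = 0.5 × 0.3123 × 18.2 × 8.8² = 220.1 kN/m.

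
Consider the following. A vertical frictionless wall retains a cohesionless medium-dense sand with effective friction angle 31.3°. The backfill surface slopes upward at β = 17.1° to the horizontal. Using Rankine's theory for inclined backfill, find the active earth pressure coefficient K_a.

K_a = cos β · (cos β − √(cos²β − cos²φ)) / (cos β + √(cos²β − cos²φ)).
cos β = 0.9558, cos φ = 0.8545, √(cos²β − cos²φ) = 0.4283.
K_a = 0.9558 × (0.9558 − 0.4283)/(0.9558 + 0.4283) = 0.3643.

0.364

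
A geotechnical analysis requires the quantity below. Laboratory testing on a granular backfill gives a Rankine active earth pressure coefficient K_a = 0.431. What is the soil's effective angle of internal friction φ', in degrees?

23.4°

K_a = tan²(45° − φ/2) ⇒ 45° − φ/2 = arctan(√0.431) = 33.29°.
φ = 2(45° − 33.29°) = 23.43°.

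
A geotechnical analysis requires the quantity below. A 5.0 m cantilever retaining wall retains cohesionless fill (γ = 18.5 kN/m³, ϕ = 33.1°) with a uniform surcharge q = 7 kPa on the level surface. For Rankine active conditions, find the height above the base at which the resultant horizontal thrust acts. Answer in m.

1.78 m

K_a = 0.2936.
Triangular part P₁ = ½K_aγH² = 67.89 at H/3 = 1.667 m; rectangular part P₂ = K_a q H = 10.28 at H/2 = 2.500 m.
ȳ = (P₁·1.667 + P₂·2.500)/(P₁+P₂) = 1.776 m.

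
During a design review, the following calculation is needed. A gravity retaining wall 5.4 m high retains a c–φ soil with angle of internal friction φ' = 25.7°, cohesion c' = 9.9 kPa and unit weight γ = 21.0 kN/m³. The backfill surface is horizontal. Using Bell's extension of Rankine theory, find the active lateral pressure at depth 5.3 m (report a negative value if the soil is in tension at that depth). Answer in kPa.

K_a = (1 − sin φ)/(1 + sin φ) = 0.3950.
σ_a = K_a γ z − 2c√K_a = 0.3950×21.0×5.3 − 2×9.9×0.6285 = 31.52 kPa.

31.5 kPa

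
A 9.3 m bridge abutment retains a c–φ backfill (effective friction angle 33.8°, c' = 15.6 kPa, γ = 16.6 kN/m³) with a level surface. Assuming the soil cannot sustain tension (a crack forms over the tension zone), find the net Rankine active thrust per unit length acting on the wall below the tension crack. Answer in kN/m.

79.1 kN/m

K_a = 0.2851; √K_a = 0.5340.
Tension-crack depth z_c = 2c/(γ√K_a) = 2×15.6/(16.6×0.5340) = 3.520 m.
σ_a at base = K_a γ H − 2c√K_a = 0.2851×16.6×9.3 − 2×15.6×0.5340 = 27.35 kPa.
P_a = ½ × 27.35 × (H − z_c) = 0.5×27.35×5.780 = 79.06 kN/m.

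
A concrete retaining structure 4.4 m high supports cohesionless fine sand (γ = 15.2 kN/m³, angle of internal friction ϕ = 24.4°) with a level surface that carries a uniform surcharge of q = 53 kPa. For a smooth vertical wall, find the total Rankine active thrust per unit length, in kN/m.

K_a = tan²(45° − φ/2) = 0.4153.
Soil triangle: ½ K_a γ H² = 0.5×0.4153×15.2×4.4² = 61.11 kN/m.
Surcharge rectangle: K_a q H = 0.4153×53×4.4 = 96.85 kN/m.
Total = 61.11 + 96.85 = 158.0 kN/m.

158 kN/m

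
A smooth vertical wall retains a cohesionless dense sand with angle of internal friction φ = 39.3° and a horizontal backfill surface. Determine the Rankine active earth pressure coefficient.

K_a = (1 − sin φ)/(1 + sin φ) = (1 − sin 39.3°)/(1 + sin 39.3°) = 0.2245.

0.224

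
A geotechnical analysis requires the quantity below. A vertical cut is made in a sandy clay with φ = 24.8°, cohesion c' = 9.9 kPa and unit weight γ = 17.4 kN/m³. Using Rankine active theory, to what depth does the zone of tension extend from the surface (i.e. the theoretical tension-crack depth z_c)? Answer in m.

K_a = tan²(45° − 24.8°/2) = 0.4090; √K_a = 0.6395.
The active pressure is zero where K_a γ z = 2c√K_a, so z_c = 2c/(γ√K_a) = 2×9.9/(17.4×0.6395) = 1.779 m.

1.78 m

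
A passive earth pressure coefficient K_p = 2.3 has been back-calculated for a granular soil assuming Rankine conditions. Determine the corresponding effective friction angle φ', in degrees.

K_p = (1+sin φ)/(1−sin φ) ⇒ sin φ = (K_p − 1)/(K_p + 1) = 0.3939.
φ = arcsin(0.3939) = 23.20°.

23.2°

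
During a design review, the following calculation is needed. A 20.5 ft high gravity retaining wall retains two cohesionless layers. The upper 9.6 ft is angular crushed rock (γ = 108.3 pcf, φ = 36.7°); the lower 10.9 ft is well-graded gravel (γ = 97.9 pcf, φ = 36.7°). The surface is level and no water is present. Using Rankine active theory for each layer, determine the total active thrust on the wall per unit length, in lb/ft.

5580 lb/ft

K_a1 = tan²(45°−36.7°/2) = 0.2519; K_a2 = tan²(45°−36.7°/2) = 0.2519.
Layer 1: σ at base = K_a1 γ₁ h₁ = 261.9 psf; P₁ = ½×261.9×9.6 = 1257.
Layer 2: σ_v at top = γ₁h₁ = 1040; σ_h top = K_a2×1040 = 261.9; σ_h base = K_a2×(1040+97.9×10.9) = 530.6.
P₂ = ½(261.9+530.6)×10.9 = 4319. Total P_a = 1257+4319 = 5576 lb/ft.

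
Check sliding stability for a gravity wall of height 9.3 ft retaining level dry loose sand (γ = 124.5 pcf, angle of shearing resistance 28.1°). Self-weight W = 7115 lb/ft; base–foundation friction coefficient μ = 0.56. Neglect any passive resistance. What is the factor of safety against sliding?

2.06

K_a = tan²(45° − 28.1°/2) = 0.3596.
P_a = ½K_aγH² = 0.5×0.3596×124.5×9.3² = 1936 lb/ft, acting at H/3 = 3.100 ft above the base.
FS_sliding = μW / P_a = 0.56×7115 / 1936 = 2.058.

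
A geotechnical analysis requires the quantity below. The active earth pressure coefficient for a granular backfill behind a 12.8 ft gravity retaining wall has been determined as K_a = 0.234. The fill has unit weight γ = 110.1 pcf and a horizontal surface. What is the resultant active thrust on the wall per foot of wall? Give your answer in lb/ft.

2110 lb/ft

P = ½ K_a γ H² = 0.5 × 0.234 × 110.1 × 12.8² = 2111 lb/ft.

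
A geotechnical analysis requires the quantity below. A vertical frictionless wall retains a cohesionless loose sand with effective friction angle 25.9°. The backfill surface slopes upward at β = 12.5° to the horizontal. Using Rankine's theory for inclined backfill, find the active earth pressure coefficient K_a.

K_a = cos β · (cos β − √(cos²β − cos²φ)) / (cos β + √(cos²β − cos²φ)).
cos β = 0.9763, cos φ = 0.8996, √(cos²β − cos²φ) = 0.3794.
K_a = 0.9763 × (0.9763 − 0.3794)/(0.9763 + 0.3794) = 0.4298.

0.430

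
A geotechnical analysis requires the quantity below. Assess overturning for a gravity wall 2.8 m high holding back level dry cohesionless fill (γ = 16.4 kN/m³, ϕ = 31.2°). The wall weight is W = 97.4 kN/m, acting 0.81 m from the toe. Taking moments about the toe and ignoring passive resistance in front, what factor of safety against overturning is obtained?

K_a = tan²(45° − 31.2°/2) = 0.3175.
P_a = ½K_aγH² = 0.5×0.3175×16.4×2.8² = 20.41 kN/m, acting at H/3 = 0.9333 m above the base.
Overturning moment M_o = P_a × H/3 = 20.41 × 0.9333 = 19.05.
Resisting moment M_r = W × 0.81 = 97.4 × 0.81 = 78.89.
FS_overturning = M_r/M_o = 78.89/19.05 = 4.141.

4.14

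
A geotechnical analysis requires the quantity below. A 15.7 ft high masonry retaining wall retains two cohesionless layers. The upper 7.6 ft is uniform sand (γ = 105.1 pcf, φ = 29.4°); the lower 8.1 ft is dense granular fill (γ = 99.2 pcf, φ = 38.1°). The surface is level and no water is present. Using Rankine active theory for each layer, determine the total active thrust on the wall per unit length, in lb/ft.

3340 lb/ft

K_a1 = tan²(45°−29.4°/2) = 0.3415; K_a2 = tan²(45°−38.1°/2) = 0.2368.
Layer 1: σ at base = K_a1 γ₁ h₁ = 272.8 psf; P₁ = ½×272.8×7.6 = 1036.
Layer 2: σ_v at top = γ₁h₁ = 798.8; σ_h top = K_a2×798.8 = 189.2; σ_h base = K_a2×(798.8+99.2×8.1) = 379.5.
P₂ = ½(189.2+379.5)×8.1 = 2303. Total P_a = 1036+2303 = 3339 lb/ft.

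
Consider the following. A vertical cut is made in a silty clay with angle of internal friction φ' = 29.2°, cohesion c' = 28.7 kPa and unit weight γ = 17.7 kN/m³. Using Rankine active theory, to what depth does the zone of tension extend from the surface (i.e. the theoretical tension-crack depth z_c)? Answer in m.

5.53 m

K_a = tan²(45° − 29.2°/2) = 0.3442; √K_a = 0.5867.
The active pressure is zero where K_a γ z = 2c√K_a, so z_c = 2c/(γ√K_a) = 2×28.7/(17.7×0.5867) = 5.527 m.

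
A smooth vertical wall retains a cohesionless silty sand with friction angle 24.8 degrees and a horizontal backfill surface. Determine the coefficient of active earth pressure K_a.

K_a = (1 − sin φ)/(1 + sin φ) = (1 − sin 24.8°)/(1 + sin 24.8°) = 0.4090.

0.409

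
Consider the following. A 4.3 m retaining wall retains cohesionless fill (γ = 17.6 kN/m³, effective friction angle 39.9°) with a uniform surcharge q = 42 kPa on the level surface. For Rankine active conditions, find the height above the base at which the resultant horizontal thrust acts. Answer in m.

K_a = 0.2184.
Triangular part P₁ = ½K_aγH² = 35.54 at H/3 = 1.433 m; rectangular part P₂ = K_a q H = 39.45 at H/2 = 2.150 m.
ȳ = (P₁·1.433 + P₂·2.150)/(P₁+P₂) = 1.810 m.

1.81 m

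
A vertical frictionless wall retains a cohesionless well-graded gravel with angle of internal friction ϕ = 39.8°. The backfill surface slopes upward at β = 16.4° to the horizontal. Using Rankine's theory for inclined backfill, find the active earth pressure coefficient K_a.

0.241

K_a = cos β · (cos β − √(cos²β − cos²φ)) / (cos β + √(cos²β − cos²φ)).
cos β = 0.9593, cos φ = 0.7683, √(cos²β − cos²φ) = 0.5745.
K_a = 0.9593 × (0.9593 − 0.5745)/(0.9593 + 0.5745) = 0.2407.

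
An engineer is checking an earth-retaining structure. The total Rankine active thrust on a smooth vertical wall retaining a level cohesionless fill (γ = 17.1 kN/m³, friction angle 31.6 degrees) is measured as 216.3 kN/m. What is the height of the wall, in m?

9.00 m

K_a = 0.3123. P_a = ½ K_a γ H² ⇒ H = √(2P_a/(K_a γ)).
H = √(2×216.3/(0.3123×17.1)) = 9.000 m.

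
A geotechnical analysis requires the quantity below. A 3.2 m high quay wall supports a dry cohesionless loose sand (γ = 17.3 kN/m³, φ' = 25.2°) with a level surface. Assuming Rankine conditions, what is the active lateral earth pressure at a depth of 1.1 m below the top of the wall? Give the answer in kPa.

7.66 kPa

K_a = (1 − sin φ)/(1 + sin φ) = 0.4027.
σ_h = K_a γ z = 0.4027 × 17.3 × 1.1 = 7.664 kPa.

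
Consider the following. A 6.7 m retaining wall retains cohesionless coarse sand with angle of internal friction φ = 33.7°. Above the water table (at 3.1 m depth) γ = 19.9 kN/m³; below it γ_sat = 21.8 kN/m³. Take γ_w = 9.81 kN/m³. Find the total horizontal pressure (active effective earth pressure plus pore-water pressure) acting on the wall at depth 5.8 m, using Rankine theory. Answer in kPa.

K_a = (1 − sin φ)/(1 + sin φ) = 0.2863.
γ' = 21.8 − 9.81 = 11.99 kN/m³.
Effective vertical stress at 5.8 m: σ'_v = 19.9×3.1 + 11.99×2.70 = 94.06 kPa.
σ'_h = K_a σ'_v = 0.2863 × 94.06 = 26.93 kPa; u = γ_w × 2.70 = 26.49 kPa.
Total σ_h = 26.93 + 26.49 = 53.42 kPa.

53.4 kPa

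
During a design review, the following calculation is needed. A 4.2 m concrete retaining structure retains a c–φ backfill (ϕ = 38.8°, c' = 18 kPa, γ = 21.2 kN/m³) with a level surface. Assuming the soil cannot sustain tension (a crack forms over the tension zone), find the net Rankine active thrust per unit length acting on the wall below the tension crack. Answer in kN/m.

K_a = 0.2296; √K_a = 0.4791.
Tension-crack depth z_c = 2c/(γ√K_a) = 2×18/(21.2×0.4791) = 3.544 m.
σ_a at base = K_a γ H − 2c√K_a = 0.2296×21.2×4.2 − 2×18×0.4791 = 3.191 kPa.
P_a = ½ × 3.191 × (H − z_c) = 0.5×3.191×0.6558 = 1.046 kN/m.

1.05 kN/m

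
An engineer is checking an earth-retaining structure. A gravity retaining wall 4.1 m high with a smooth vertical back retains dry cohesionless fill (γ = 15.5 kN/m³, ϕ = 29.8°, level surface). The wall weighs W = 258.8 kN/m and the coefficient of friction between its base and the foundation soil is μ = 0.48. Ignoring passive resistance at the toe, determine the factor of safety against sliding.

2.84

K_a = tan²(45° − 29.8°/2) = 0.3360.
P_a = ½K_aγH² = 0.5×0.3360×15.5×4.1² = 43.78 kN/m, acting at H/3 = 1.367 m above the base.
FS_sliding = μW / P_a = 0.48×258.8 / 43.78 = 2.838.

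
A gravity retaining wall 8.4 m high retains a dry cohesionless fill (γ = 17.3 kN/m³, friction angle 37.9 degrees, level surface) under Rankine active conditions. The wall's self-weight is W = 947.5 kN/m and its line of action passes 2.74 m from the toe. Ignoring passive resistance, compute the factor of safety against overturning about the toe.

K_a = tan²(45° − 37.9°/2) = 0.2389.
P_a = ½K_aγH² = 0.5×0.2389×17.3×8.4² = 145.8 kN/m, acting at H/3 = 2.800 m above the base.
Overturning moment M_o = P_a × H/3 = 145.8 × 2.800 = 408.3.
Resisting moment M_r = W × 2.74 = 947.5 × 2.74 = 2596.
FS_overturning = M_r/M_o = 2596/408.3 = 6.358.

6.36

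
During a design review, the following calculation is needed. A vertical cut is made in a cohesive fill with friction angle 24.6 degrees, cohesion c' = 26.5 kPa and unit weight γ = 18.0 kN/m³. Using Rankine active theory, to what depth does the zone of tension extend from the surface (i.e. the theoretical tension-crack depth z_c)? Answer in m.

K_a = tan²(45° − 24.6°/2) = 0.4121; √K_a = 0.6420.
The active pressure is zero where K_a γ z = 2c√K_a, so z_c = 2c/(γ√K_a) = 2×26.5/(18.0×0.6420) = 4.586 m.

4.59 m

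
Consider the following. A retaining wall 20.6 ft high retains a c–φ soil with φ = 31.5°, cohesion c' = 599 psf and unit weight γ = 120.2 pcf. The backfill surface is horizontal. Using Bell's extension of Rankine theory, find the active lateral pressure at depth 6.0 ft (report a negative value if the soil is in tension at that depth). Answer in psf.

K_a = (1 − sin φ)/(1 + sin φ) = 0.3136.
σ_a = K_a γ z − 2c√K_a = 0.3136×120.2×6.0 − 2×599×0.5600 = -444.7 psf.

-445 psf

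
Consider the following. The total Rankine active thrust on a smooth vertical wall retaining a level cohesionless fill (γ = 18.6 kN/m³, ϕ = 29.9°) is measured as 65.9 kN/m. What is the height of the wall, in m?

4.60 m

K_a = 0.3347. P_a = ½ K_a γ H² ⇒ H = √(2P_a/(K_a γ)).
H = √(2×65.9/(0.3347×18.6)) = 4.601 m.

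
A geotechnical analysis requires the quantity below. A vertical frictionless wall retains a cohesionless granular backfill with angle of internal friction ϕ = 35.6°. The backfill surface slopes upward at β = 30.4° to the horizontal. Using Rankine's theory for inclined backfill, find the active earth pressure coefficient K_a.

0.431

K_a = cos β · (cos β − √(cos²β − cos²φ)) / (cos β + √(cos²β − cos²φ)).
cos β = 0.8625, cos φ = 0.8131, √(cos²β − cos²φ) = 0.2877.
K_a = 0.8625 × (0.8625 − 0.2877)/(0.8625 + 0.2877) = 0.4310.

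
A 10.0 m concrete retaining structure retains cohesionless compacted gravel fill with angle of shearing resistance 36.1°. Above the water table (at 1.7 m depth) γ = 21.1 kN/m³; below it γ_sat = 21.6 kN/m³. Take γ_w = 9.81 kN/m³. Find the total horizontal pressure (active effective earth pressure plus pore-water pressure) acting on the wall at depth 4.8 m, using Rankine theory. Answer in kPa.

K_a = (1 − sin φ)/(1 + sin φ) = 0.2585.
γ' = 21.6 − 9.81 = 11.79 kN/m³.
Effective vertical stress at 4.8 m: σ'_v = 21.1×1.7 + 11.79×3.10 = 72.42 kPa.
σ'_h = K_a σ'_v = 0.2585 × 72.42 = 18.72 kPa; u = γ_w × 3.10 = 30.41 kPa.
Total σ_h = 18.72 + 30.41 = 49.13 kPa.

49.1 kPa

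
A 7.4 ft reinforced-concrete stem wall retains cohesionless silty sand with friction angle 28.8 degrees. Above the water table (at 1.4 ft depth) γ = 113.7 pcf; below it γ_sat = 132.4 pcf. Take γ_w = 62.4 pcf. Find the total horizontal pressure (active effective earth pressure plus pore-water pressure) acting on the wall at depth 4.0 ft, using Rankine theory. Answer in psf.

282 psf

K_a = (1 − sin φ)/(1 + sin φ) = 0.3498.
γ' = 132.4 − 62.4 = 70.00 pcf.
Effective vertical stress at 4.0 ft: σ'_v = 113.7×1.4 + 70.00×2.60 = 341.2 psf.
σ'_h = K_a σ'_v = 0.3498 × 341.2 = 119.3 psf; u = γ_w × 2.60 = 162.2 psf.
Total σ_h = 119.3 + 162.2 = 281.6 psf.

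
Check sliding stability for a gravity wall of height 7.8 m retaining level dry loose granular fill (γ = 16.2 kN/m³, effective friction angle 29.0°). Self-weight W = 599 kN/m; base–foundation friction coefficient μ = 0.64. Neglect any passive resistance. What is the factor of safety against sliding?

K_a = tan²(45° − 29.0°/2) = 0.3470.
P_a = ½K_aγH² = 0.5×0.3470×16.2×7.8² = 171.0 kN/m, acting at H/3 = 2.600 m above the base.
FS_sliding = μW / P_a = 0.64×599 / 171.0 = 2.242.

2.24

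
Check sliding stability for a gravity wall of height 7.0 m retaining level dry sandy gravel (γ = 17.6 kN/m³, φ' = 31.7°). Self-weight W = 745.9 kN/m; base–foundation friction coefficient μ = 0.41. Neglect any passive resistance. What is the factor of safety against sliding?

2.28

K_a = tan²(45° − 31.7°/2) = 0.3111.
P_a = ½K_aγH² = 0.5×0.3111×17.6×7.0² = 134.1 kN/m, acting at H/3 = 2.333 m above the base.
FS_sliding = μW / P_a = 0.41×745.9 / 134.1 = 2.280.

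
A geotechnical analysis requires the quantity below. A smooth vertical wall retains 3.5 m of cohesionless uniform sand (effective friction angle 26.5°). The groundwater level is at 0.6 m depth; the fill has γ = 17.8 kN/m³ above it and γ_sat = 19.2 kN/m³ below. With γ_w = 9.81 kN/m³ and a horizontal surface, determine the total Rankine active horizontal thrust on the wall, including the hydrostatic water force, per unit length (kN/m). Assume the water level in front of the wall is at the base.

K_a = tan²(45° − φ/2) = 0.3829.
γ' = 19.2 − 9.81 = 9.390 kN/m³. Depth below WT = 2.9 m.
σ'_h at WT = K_a γ d_w = 4.090 kPa; at base = 4.090 + K_a γ' × 2.9 = 14.52 kPa.
P₁ (0–0.6 m) = ½×4.090×0.6 = 1.227. P₂ (0.6–3.5 m) = ½(4.090+14.52)×2.9 = 26.98.
P_w = ½ γ_w h₂² = 0.5×9.81×2.9² = 41.25. Total = 1.227+26.98+41.25 = 69.46 kN/m.

69.5 kN/m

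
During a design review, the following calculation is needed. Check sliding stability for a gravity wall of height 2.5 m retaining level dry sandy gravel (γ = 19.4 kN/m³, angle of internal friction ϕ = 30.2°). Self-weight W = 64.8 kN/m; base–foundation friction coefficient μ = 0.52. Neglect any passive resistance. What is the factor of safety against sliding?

1.68

K_a = tan²(45° − 30.2°/2) = 0.3307.
P_a = ½K_aγH² = 0.5×0.3307×19.4×2.5² = 20.05 kN/m, acting at H/3 = 0.8333 m above the base.
FS_sliding = μW / P_a = 0.52×64.8 / 20.05 = 1.681.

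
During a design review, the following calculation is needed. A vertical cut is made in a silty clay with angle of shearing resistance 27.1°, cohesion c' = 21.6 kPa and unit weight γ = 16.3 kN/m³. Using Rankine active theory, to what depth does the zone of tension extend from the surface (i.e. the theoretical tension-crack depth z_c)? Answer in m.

4.33 m

K_a = tan²(45° − 27.1°/2) = 0.3741; √K_a = 0.6116.
The active pressure is zero where K_a γ z = 2c√K_a, so z_c = 2c/(γ√K_a) = 2×21.6/(16.3×0.6116) = 4.333 m.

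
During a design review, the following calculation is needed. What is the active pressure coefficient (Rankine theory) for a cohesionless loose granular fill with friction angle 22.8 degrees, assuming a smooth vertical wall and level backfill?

K_a = tan²(45° − φ/2) = tan²(33.60°) = 0.4414.

0.441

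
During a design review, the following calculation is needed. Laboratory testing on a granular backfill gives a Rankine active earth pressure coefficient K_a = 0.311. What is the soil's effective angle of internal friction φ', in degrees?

31.7°

K_a = tan²(45° − φ/2) ⇒ 45° − φ/2 = arctan(√0.311) = 29.15°.
φ = 2(45° − 29.15°) = 31.71°.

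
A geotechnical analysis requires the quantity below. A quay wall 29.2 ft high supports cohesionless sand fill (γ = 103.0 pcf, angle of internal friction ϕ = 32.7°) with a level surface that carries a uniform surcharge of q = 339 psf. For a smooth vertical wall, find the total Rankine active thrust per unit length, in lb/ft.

K_a = tan²(45° − φ/2) = 0.2985.
Soil triangle: ½ K_a γ H² = 0.5×0.2985×103.0×29.2² = 13110 lb/ft.
Surcharge rectangle: K_a q H = 0.2985×339×29.2 = 2955 lb/ft.
Total = 13110 + 2955 = 16060 lb/ft.

16100 lb/ft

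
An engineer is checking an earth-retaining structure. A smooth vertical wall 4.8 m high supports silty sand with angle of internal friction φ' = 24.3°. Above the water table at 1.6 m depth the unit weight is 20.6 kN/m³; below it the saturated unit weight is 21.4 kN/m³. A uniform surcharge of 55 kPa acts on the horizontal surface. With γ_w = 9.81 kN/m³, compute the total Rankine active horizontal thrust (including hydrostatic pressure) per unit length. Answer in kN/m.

240 kN/m

K_a = tan²(45° − φ/2) = 0.4169.
γ' = 21.4 − 9.81 = 11.59 kN/m³. h₂ = H − d_w = 3.2 m.
σ'_h: at surface K_a·q = 22.93; at WT K_a(q+γd_w) = 36.67; at base K_a(q+γd_w+γ'h₂) = 52.13 kPa.
P₁ = ½(22.93+36.67)×1.6 = 47.68; P₂ = ½(36.67+52.13)×3.2 = 142.1; P_w = ½γ_w h₂² = 50.23.
Total = 47.68+142.1+50.23 = 240.0 kN/m.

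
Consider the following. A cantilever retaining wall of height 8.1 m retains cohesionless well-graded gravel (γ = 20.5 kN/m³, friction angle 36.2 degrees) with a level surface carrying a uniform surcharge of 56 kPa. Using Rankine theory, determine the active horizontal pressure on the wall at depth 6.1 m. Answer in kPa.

46.6 kPa

K_a = (1 − sin φ)/(1 + sin φ) = 0.2574.
σ_v = γz + q = 20.5 × 6.1 + 56 = 181.1 kPa.
σ_h = K_a σ_v = 0.2574 × 181.1 = 46.60 kPa.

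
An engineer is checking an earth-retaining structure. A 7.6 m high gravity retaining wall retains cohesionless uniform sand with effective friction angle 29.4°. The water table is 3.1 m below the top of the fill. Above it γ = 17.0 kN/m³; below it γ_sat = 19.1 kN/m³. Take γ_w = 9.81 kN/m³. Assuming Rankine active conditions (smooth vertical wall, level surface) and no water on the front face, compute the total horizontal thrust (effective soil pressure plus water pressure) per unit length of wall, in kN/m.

240 kN/m

K_a = tan²(45° − φ/2) = 0.3415.
γ' = 19.1 − 9.81 = 9.290 kN/m³. Depth below WT = 4.5 m.
σ'_h at WT = K_a γ d_w = 18.00 kPa; at base = 18.00 + K_a γ' × 4.5 = 32.27 kPa.
P₁ (0–3.1 m) = ½×18.00×3.1 = 27.89. P₂ (3.1–7.6 m) = ½(18.00+32.27)×4.5 = 113.1.
P_w = ½ γ_w h₂² = 0.5×9.81×4.5² = 99.33. Total = 27.89+113.1+99.33 = 240.3 kN/m.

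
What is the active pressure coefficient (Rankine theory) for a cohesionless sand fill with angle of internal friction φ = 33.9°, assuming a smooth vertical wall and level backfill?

K_a = (1 − sin φ)/(1 + sin φ) = (1 − sin 33.9°)/(1 + sin 33.9°) = 0.2839.

0.284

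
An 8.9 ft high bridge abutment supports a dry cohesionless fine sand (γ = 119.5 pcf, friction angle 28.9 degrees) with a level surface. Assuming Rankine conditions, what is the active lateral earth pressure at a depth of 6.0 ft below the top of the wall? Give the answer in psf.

K_a = (1 − sin φ)/(1 + sin φ) = 0.3484.
σ_h = K_a γ z = 0.3484 × 119.5 × 6.0 = 249.8 psf.

250 psf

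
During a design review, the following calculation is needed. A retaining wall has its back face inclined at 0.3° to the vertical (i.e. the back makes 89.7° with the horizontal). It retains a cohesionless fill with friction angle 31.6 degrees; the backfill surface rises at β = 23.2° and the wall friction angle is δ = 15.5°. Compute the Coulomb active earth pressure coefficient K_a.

K_a = sin²(α+φ) / [sin²α · sin(α−δ) · (1 + √{sin(φ+δ)sin(φ−β) / (sin(α−δ)sin(α+β))})²].
With α = 89.7°, φ = 31.6°, δ = 15.5°, β = 23.2°: K_a = 0.4179.

0.418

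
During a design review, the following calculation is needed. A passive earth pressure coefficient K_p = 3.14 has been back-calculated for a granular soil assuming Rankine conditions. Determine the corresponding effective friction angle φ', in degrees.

31.1°

K_p = (1+sin φ)/(1−sin φ) ⇒ sin φ = (K_p − 1)/(K_p + 1) = 0.5169.
φ = arcsin(0.5169) = 31.13°.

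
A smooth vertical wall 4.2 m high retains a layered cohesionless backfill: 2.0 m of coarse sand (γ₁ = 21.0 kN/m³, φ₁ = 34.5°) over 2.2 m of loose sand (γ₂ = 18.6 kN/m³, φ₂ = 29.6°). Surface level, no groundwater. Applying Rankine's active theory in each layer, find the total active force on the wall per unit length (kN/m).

K_a1 = tan²(45°−34.5°/2) = 0.2768; K_a2 = tan²(45°−29.6°/2) = 0.3387.
Layer 1: σ at base = K_a1 γ₁ h₁ = 11.63 kPa; P₁ = ½×11.63×2.0 = 11.63.
Layer 2: σ_v at top = γ₁h₁ = 42.00; σ_h top = K_a2×42.00 = 14.23; σ_h base = K_a2×(42.00+18.6×2.2) = 28.09.
P₂ = ½(14.23+28.09)×2.2 = 46.55. Total P_a = 11.63+46.55 = 58.17 kN/m.

58.2 kN/m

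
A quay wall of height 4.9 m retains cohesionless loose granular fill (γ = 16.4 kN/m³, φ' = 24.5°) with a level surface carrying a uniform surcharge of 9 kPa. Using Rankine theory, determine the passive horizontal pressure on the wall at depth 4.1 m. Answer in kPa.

K_p = (1 + sin φ)/(1 − sin φ) = 2.417.
σ_v = γz + q = 16.4 × 4.1 + 9 = 76.24 kPa.
σ_h = K_p σ_v = 2.417 × 76.24 = 184.3 kPa.

184 kPa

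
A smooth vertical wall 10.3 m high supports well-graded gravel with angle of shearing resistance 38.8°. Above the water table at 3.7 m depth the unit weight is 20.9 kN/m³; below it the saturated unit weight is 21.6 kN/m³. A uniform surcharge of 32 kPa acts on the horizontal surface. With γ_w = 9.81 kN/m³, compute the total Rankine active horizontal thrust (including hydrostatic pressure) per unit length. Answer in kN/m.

K_a = tan²(45° − φ/2) = 0.2296.
γ' = 21.6 − 9.81 = 11.79 kN/m³. h₂ = H − d_w = 6.6 m.
σ'_h: at surface K_a·q = 7.346; at WT K_a(q+γd_w) = 25.10; at base K_a(q+γd_w+γ'h₂) = 42.96 kPa.
P₁ = ½(7.346+25.10)×3.7 = 60.02; P₂ = ½(25.10+42.96)×6.6 = 224.6; P_w = ½γ_w h₂² = 213.7.
Total = 60.02+224.6+213.7 = 498.3 kN/m.

498 kN/m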